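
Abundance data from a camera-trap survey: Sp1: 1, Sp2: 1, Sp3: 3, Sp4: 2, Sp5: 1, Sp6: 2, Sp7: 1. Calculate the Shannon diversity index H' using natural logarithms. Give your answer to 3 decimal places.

1.846

Total N = 1+1+3+2+1+2+1 = 11, so the proportions are 0.09091, 0.09091, 0.27273, 0.18182, 0.09091, 0.18182, 0.09091 (working shown to 5 dp, full precision carried).
Each pᵢ ln pᵢ term: 0.09091×(-2.39790)=-0.21799, 0.09091×(-2.39790)=-0.21799, 0.27273×(-1.29928)=-0.35435, 0.18182×(-1.70475)=-0.30995, 0.09091×(-2.39790)=-0.21799, 0.18182×(-1.70475)=-0.30995, 0.09091×(-2.39790)=-0.21799.
Sum = -1.84622, so H' = 1.846.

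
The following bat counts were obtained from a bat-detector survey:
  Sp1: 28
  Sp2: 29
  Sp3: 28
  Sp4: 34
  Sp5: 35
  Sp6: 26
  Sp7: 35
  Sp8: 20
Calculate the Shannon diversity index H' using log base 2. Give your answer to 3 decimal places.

2.980

Total N = 28+29+28+34+35+26+35+20 = 235, so the proportions are 0.11915, 0.1234, 0.11915, 0.14468, 0.14894, 0.11064, 0.14894, 0.08511 (working shown to 5 dp, full precision carried).
Each pᵢ log₂ pᵢ term: 0.11915×(-3.06916)=-0.36569, 0.1234×(-3.01854)=-0.37250, 0.11915×(-3.06916)=-0.36569, 0.14468×(-2.78905)=-0.40352, 0.14894×(-2.74723)=-0.40916, 0.11064×(-3.17608)=-0.35140, 0.14894×(-2.74723)=-0.40916, 0.08511×(-3.55459)=-0.30252.
Sum = -2.97964, so H' = 2.980.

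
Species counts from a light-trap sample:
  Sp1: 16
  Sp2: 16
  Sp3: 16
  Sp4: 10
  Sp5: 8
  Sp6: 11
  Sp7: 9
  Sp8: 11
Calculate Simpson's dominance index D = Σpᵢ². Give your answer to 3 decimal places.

0.133

Total N = 16+16+16+10+8+11+9+11 = 97, so the proportions are 0.16495, 0.16495, 0.16495, 0.10309, 0.08247, 0.1134, 0.09278, 0.1134 (working shown to 5 dp, full precision carried).
D = 0.16495² + 0.16495² + 0.16495² + 0.10309² + 0.08247² + 0.1134² + 0.09278² + 0.1134² = 0.02721 + 0.02721 + 0.02721 + 0.01063 + 0.00680 + 0.01286 + 0.00861 + 0.01286 = 0.13338.
To 3 decimal places, D = 0.133.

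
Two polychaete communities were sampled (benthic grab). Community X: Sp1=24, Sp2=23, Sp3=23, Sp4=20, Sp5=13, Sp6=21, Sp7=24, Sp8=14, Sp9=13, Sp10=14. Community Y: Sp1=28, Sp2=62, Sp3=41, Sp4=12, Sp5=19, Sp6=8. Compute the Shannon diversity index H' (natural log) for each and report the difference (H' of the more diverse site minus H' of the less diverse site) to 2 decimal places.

0.69

Community X: N=189, proportions 0.127, 0.1217, 0.1217, 0.1058, 0.0688, 0.1111, 0.127, 0.0741, 0.0688, 0.0741, giving H' = 2.2724 (working shown to 4 dp, full precision carried).
Community Y: N=170, proportions 0.1647, 0.3647, 0.2412, 0.0706, 0.1118, 0.0471, giving H' = 1.5838.
Difference = |2.2724 − 1.5838| = 0.6886, i.e. 0.69 to 2 decimal places.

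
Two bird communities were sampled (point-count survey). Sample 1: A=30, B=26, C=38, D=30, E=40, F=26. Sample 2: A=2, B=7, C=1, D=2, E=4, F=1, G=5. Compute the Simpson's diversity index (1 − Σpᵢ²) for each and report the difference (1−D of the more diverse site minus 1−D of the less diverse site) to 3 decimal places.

Sample 1: N=190, proportions 0.15789, 0.13684, 0.2, 0.15789, 0.21053, 0.13684, giving 1−D = 0.82837 (working shown to 5 dp, full precision carried).
Sample 2: N=22, proportions 0.09091, 0.31818, 0.04545, 0.09091, 0.18182, 0.04545, 0.22727, giving 1−D = 0.79339.
Difference = |0.82837 − 0.79339| = 0.03498, i.e. 0.035 to 3 decimal places.

0.035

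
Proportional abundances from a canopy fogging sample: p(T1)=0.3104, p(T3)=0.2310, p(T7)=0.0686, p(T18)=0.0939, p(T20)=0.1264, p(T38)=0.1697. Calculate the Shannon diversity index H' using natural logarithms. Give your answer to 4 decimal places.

Each pᵢ ln pᵢ term (working shown to 6 dp, full precision carried): 0.3104×(-1.169893)=-0.363135, 0.231×(-1.465338)=-0.338493, 0.0686×(-2.679463)=-0.183811, 0.0939×(-2.365525)=-0.222123, 0.1264×(-2.068304)=-0.261434, 0.1697×(-1.773723)=-0.301001.
Sum = -1.669996, so H' = 1.6700.

1.6700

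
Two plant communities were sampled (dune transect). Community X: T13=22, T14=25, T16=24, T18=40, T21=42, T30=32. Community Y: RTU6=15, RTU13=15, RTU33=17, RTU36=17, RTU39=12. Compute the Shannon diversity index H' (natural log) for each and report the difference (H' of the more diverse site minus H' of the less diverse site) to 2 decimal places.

Community X: N=185, proportions 0.1189, 0.1351, 0.1297, 0.2162, 0.227, 0.173, giving H' = 1.7599 (working shown to 4 dp, full precision carried).
Community Y: N=76, proportions 0.1974, 0.1974, 0.2237, 0.2237, 0.1579, giving H' = 1.6019.
Difference = |1.7599 − 1.6019| = 0.1580, i.e. 0.16 to 2 decimal places.

0.16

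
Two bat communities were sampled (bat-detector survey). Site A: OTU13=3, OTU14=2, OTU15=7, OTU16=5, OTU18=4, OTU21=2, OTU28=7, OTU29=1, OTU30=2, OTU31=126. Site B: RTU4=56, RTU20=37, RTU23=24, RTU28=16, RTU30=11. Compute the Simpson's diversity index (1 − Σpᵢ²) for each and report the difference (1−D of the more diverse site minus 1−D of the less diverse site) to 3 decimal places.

Site A: N=159, proportions 0.01887, 0.01258, 0.04403, 0.03145, 0.02516, 0.01258, 0.04403, 0.00629, 0.01258, 0.79245, giving 1−D = 0.36565 (working shown to 5 dp, full precision carried).
Site B: N=144, proportions 0.38889, 0.25694, 0.16667, 0.11111, 0.07639, giving 1−D = 0.73679.
Difference = |0.36565 − 0.73679| = 0.37114, i.e. 0.371 to 3 decimal places.

0.371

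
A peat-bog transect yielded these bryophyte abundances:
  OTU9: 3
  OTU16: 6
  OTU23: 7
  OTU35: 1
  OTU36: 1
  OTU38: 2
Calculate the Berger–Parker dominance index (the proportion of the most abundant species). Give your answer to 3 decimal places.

Total N = 3+6+7+1+1+2 = 20, so the proportions are 0.15, 0.3, 0.35, 0.05, 0.05, 0.1 (working shown to 5 dp, full precision carried).
The largest proportion is 0.35, i.e. d = 0.350 to 3 decimal places.

0.350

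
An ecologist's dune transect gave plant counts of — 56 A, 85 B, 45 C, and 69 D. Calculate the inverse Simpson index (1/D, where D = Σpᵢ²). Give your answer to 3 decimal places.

3.792

Total N = 56+85+45+69 = 255, so the proportions are 0.2196078, 0.3333333, 0.1764706, 0.2705882 (working shown to 7 dp, full precision carried).
D = 0.2196078² + 0.3333333² + 0.1764706² + 0.2705882² = 0.0482276 + 0.1111111 + 0.0311419 + 0.0732180 = 0.2636986.
So 1/D = 3.79221, i.e. 3.792 to 3 decimal places.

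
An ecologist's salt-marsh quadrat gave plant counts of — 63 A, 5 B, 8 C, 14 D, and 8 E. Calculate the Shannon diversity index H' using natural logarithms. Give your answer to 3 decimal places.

Total N = 63+5+8+14+8 = 98, so the proportions are 0.64286, 0.05102, 0.08163, 0.14286, 0.08163 (working shown to 5 dp, full precision carried).
Each pᵢ ln pᵢ term: 0.64286×(-0.44183)=-0.28404, 0.05102×(-2.97553)=-0.15181, 0.08163×(-2.50553)=-0.20453, 0.14286×(-1.94591)=-0.27799, 0.08163×(-2.50553)=-0.20453.
Sum = -1.12290, so H' = 1.123.

1.123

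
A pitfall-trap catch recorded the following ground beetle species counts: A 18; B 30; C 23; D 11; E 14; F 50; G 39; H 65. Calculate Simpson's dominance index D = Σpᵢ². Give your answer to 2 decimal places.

Total N = 18+30+23+11+14+50+39+65 = 250, so the proportions are 0.072, 0.12, 0.092, 0.044, 0.056, 0.2, 0.156, 0.26 (working shown to 4 dp, full precision carried).
D = 0.072² + 0.12² + 0.092² + 0.044² + 0.056² + 0.2² + 0.156² + 0.26² = 0.0052 + 0.0144 + 0.0085 + 0.0019 + 0.0031 + 0.0400 + 0.0243 + 0.0676 = 0.1651.
To 2 decimal places, D = 0.17.

0.17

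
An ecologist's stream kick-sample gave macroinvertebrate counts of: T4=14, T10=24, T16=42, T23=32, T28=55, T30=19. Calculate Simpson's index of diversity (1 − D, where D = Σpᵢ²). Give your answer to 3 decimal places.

Total N = 14+24+42+32+55+19 = 186, so the proportions are 0.07527, 0.12903, 0.22581, 0.17204, 0.2957, 0.10215 (working shown to 5 dp, full precision carried).
D = 0.07527² + 0.12903² + 0.22581² + 0.17204² + 0.2957² + 0.10215² = 0.00567 + 0.01665 + 0.05099 + 0.02960 + 0.08744 + 0.01043 = 0.20077.
So 1 − D = 0.79923, i.e. 0.799 to 3 decimal places.

0.799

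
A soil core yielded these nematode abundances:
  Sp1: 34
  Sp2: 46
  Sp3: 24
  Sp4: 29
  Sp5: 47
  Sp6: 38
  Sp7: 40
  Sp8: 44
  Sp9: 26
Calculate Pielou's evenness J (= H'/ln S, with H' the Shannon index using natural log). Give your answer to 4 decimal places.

Total N = 34+46+24+29+47+38+40+44+26 = 328, so the proportions are 0.103659, 0.140244, 0.073171, 0.088415, 0.143293, 0.115854, 0.121951, 0.134146, 0.079268 (working shown to 6 dp, full precision carried).
H' = −Σ pᵢ ln pᵢ = −((-0.234958) + (-0.275491) + (-0.191339) + (-0.214469) + (-0.278398) + (-0.249714) + (-0.256602) + (-0.269476) + (-0.200939)) = 2.171386.
With S = 9 species, ln S = 2.197225, so J = 2.171386/2.197225 = 0.988240, i.e. 0.9882 to 4 decimal places.

0.9882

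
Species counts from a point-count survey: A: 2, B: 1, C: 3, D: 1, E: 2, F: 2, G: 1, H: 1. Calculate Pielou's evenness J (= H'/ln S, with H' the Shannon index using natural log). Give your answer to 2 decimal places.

0.96

Total N = 2+1+3+1+2+2+1+1 = 13, so the proportions are 0.1538, 0.0769, 0.2308, 0.0769, 0.1538, 0.1538, 0.0769, 0.0769 (working shown to 4 dp, full precision carried).
H' = −Σ pᵢ ln pᵢ = −((-0.2880) + (-0.1973) + (-0.3384) + (-0.1973) + (-0.2880) + (-0.2880) + (-0.1973) + (-0.1973)) = 1.9915.
With S = 8 species, ln S = 2.0794, so J = 1.9915/2.0794 = 0.9577, i.e. 0.96 to 2 decimal places.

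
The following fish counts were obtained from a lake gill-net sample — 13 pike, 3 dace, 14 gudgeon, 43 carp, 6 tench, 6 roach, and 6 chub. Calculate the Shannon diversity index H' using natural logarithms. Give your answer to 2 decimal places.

Total N = 13+3+14+43+6+6+6 = 91, so the proportions are 0.1429, 0.033, 0.1538, 0.4725, 0.0659, 0.0659, 0.0659 (working shown to 4 dp, full precision carried).
Each pᵢ ln pᵢ term: 0.1429×(-1.9459)=-0.2780, 0.033×(-3.4122)=-0.1125, 0.1538×(-1.8718)=-0.2880, 0.4725×(-0.7497)=-0.3542, 0.0659×(-2.7191)=-0.1793, 0.0659×(-2.7191)=-0.1793, 0.0659×(-2.7191)=-0.1793.
Sum = -1.5705, so H' = 1.57.

1.57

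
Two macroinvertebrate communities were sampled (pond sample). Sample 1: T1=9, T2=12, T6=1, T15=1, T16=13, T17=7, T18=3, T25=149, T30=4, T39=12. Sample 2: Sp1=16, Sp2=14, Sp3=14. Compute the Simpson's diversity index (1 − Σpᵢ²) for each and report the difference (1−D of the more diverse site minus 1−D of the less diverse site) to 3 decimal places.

Sample 1: N=211, proportions 0.04265, 0.05687, 0.00474, 0.00474, 0.06161, 0.03318, 0.01422, 0.70616, 0.01896, 0.05687, giving 1−D = 0.48755 (working shown to 5 dp, full precision carried).
Sample 2: N=44, proportions 0.36364, 0.31818, 0.31818, giving 1−D = 0.66529.
Difference = |0.48755 − 0.66529| = 0.17774, i.e. 0.178 to 3 decimal places.

0.178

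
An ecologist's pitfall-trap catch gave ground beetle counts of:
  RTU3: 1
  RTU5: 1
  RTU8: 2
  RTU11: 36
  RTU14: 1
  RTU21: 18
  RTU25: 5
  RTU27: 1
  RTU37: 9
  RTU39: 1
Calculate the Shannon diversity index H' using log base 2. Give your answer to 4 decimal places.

2.1846

Total N = 1+1+2+36+1+18+5+1+9+1 = 75, so the proportions are 0.013333, 0.013333, 0.026667, 0.48, 0.013333, 0.24, 0.066667, 0.013333, 0.12, 0.013333 (working shown to 6 dp, full precision carried).
Each pᵢ log₂ pᵢ term: 0.013333×(-6.228819)=-0.083051, 0.013333×(-6.228819)=-0.083051, 0.026667×(-5.228819)=-0.139435, 0.48×(-1.058894)=-0.508269, 0.013333×(-6.228819)=-0.083051, 0.24×(-2.058894)=-0.494134, 0.066667×(-3.906891)=-0.260459, 0.013333×(-6.228819)=-0.083051, 0.12×(-3.058894)=-0.367067, 0.013333×(-6.228819)=-0.083051.
Sum = -2.184620, so H' = 2.1846.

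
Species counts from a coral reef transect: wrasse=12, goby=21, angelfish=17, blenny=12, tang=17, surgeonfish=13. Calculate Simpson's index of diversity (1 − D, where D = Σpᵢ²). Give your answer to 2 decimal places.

Total N = 12+21+17+12+17+13 = 92, so the proportions are 0.1304, 0.2283, 0.1848, 0.1304, 0.1848, 0.1413 (working shown to 4 dp, full precision carried).
D = 0.1304² + 0.2283² + 0.1848² + 0.1304² + 0.1848² + 0.1413² = 0.0170 + 0.0521 + 0.0341 + 0.0170 + 0.0341 + 0.0200 = 0.1744.
So 1 − D = 0.8256, i.e. 0.83 to 2 decimal places.

0.83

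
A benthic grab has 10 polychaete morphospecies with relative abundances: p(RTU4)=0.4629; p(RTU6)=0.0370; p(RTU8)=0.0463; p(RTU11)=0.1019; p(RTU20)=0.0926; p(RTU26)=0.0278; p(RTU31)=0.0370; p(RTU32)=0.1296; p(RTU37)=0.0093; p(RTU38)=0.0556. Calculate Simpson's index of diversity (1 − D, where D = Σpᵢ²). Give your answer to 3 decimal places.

D = 0.4629² + 0.037² + 0.0463² + 0.1019² + 0.0926² + 0.0278² + 0.037² + 0.1296² + 0.0093² + 0.0556² = 0.21428 + 0.00137 + 0.00214 + 0.01038 + 0.00857 + 0.00077 + 0.00137 + 0.01680 + 0.00009 + 0.00309 = 0.25886 (working shown to 5 dp, full precision carried).
So 1 − D = 0.74114, i.e. 0.741 to 3 decimal places.

0.741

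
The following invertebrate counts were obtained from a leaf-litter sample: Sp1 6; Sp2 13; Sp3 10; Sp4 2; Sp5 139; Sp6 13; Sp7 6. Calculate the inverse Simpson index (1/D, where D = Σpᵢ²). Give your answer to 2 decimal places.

Total N = 6+13+10+2+139+13+6 = 189, so the proportions are 0.03175, 0.06878, 0.05291, 0.01058, 0.73545, 0.06878, 0.03175 (working shown to 5 dp, full precision carried).
D = 0.03175² + 0.06878² + 0.05291² + 0.01058² + 0.73545² + 0.06878² + 0.03175² = 0.00101 + 0.00473 + 0.00280 + 0.00011 + 0.54089 + 0.00473 + 0.00101 = 0.55528.
So 1/D = 1.8009, i.e. 1.80 to 2 decimal places.

1.80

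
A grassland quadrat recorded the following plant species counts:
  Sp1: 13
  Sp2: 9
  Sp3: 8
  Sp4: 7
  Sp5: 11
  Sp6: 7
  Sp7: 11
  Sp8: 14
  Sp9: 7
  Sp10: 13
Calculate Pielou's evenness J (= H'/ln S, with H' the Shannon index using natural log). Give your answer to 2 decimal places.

0.99

Total N = 13+9+8+7+11+7+11+14+7+13 = 100, so the proportions are 0.13, 0.09, 0.08, 0.07, 0.11, 0.07, 0.11, 0.14, 0.07, 0.13 (working shown to 4 dp, full precision carried).
H' = −Σ pᵢ ln pᵢ = −((-0.2652) + (-0.2167) + (-0.2021) + (-0.1861) + (-0.2428) + (-0.1861) + (-0.2428) + (-0.2753) + (-0.1861) + (-0.2652)) = 2.2685.
With S = 10 species, ln S = 2.3026, so J = 2.2685/2.3026 = 0.9852, i.e. 0.99 to 2 decimal places.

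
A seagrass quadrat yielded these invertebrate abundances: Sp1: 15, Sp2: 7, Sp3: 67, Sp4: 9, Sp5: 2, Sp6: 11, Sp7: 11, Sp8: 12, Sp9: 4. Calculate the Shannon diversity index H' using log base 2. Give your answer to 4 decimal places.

Total N = 15+7+67+9+2+11+11+12+4 = 138, so the proportions are 0.108696, 0.050725, 0.485507, 0.065217, 0.014493, 0.07971, 0.07971, 0.086957, 0.028986 (working shown to 6 dp, full precision carried).
Each pᵢ log₂ pᵢ term: 0.108696×(-3.201634)=-0.348004, 0.050725×(-4.301170)=-0.218175, 0.485507×(-1.042435)=-0.506110, 0.065217×(-3.938599)=-0.256865, 0.014493×(-6.108524)=-0.088529, 0.07971×(-3.649093)=-0.290870, 0.07971×(-3.649093)=-0.290870, 0.086957×(-3.523562)=-0.306397, 0.028986×(-5.108524)=-0.148073.
Sum = -2.453893, so H' = 2.4539.

2.4539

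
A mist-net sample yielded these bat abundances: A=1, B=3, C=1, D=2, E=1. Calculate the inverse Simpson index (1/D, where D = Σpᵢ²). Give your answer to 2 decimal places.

Total N = 1+3+1+2+1 = 8, so the proportions are 0.125, 0.375, 0.125, 0.25, 0.125 (working shown to 6 dp, full precision carried).
D = 0.125² + 0.375² + 0.125² + 0.25² + 0.125² = 0.015625 + 0.140625 + 0.015625 + 0.062500 + 0.015625 = 0.250000.
So 1/D = 4.0000, i.e. 4.00 to 2 decimal places.

4.00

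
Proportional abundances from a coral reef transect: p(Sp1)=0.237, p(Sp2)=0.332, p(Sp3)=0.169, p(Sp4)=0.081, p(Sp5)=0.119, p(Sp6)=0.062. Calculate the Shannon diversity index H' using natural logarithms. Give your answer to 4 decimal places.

Each pᵢ ln pᵢ term (working shown to 6 dp, full precision carried): 0.237×(-1.439695)=-0.341208, 0.332×(-1.102620)=-0.366070, 0.169×(-1.777857)=-0.300458, 0.081×(-2.513306)=-0.203578, 0.119×(-2.128632)=-0.253307, 0.062×(-2.780621)=-0.172398.
Sum = -1.637019, so H' = 1.6370.

1.6370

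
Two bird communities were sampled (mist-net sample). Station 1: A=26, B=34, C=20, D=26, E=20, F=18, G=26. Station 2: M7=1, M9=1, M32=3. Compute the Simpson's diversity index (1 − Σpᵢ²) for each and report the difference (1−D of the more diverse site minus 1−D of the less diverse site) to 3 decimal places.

Station 1: N=170, proportions 0.15294, 0.2, 0.11765, 0.15294, 0.11765, 0.10588, 0.15294, giving 1−D = 0.85093 (working shown to 5 dp, full precision carried).
Station 2: N=5, proportions 0.2, 0.2, 0.6, giving 1−D = 0.56000.
Difference = |0.85093 − 0.56000| = 0.29093, i.e. 0.291 to 3 decimal places.

0.291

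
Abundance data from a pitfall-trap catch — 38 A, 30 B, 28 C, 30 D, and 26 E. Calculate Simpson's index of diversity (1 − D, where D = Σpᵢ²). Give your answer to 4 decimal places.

Total N = 38+30+28+30+26 = 152, so the proportions are 0.25, 0.197368, 0.184211, 0.197368, 0.171053 (working shown to 6 dp, full precision carried).
D = 0.25² + 0.197368² + 0.184211² + 0.197368² + 0.171053² = 0.062500 + 0.038954 + 0.033934 + 0.038954 + 0.029259 = 0.203601.
So 1 − D = 0.796399, i.e. 0.7964 to 4 decimal places.

0.7964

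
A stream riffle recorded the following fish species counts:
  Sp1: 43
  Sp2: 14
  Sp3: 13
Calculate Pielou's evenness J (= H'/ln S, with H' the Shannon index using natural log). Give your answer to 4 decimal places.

Total N = 43+14+13 = 70, so the proportions are 0.614286, 0.2, 0.185714 (working shown to 6 dp, full precision carried).
H' = −Σ pᵢ ln pᵢ = −((-0.299338) + (-0.321888) + (-0.312659)) = 0.933885.
With S = 3 species, ln S = 1.098612, so J = 0.933885/1.098612 = 0.850058, i.e. 0.8501 to 4 decimal places.

0.8501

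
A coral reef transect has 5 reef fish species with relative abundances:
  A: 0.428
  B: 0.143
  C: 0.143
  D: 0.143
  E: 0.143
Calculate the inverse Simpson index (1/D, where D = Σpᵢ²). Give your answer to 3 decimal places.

D = 0.428² + 0.143² + 0.143² + 0.143² + 0.143² = 0.1831840 + 0.0204490 + 0.0204490 + 0.0204490 + 0.0204490 = 0.2649800 (working shown to 7 dp, full precision carried).
So 1/D = 3.77387, i.e. 3.774 to 3 decimal places.

3.774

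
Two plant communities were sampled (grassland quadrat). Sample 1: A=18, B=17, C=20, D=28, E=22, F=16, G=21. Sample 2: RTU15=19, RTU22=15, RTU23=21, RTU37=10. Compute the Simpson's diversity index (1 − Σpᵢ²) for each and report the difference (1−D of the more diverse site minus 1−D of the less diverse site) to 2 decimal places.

Sample 1: N=142, proportions 0.12676, 0.11972, 0.14085, 0.19718, 0.15493, 0.11268, 0.14789, giving 1−D = 0.85231 (working shown to 5 dp, full precision carried).
Sample 2: N=65, proportions 0.29231, 0.23077, 0.32308, 0.15385, giving 1−D = 0.73325.
Difference = |0.85231 − 0.73325| = 0.11906, i.e. 0.12 to 2 decimal places.

0.12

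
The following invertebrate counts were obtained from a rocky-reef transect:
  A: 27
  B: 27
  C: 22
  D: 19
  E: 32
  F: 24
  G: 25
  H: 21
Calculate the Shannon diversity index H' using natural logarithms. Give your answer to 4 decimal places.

2.0674

Total N = 27+27+22+19+32+24+25+21 = 197, so the proportions are 0.137056, 0.137056, 0.111675, 0.096447, 0.162437, 0.121827, 0.126904, 0.106599 (working shown to 6 dp, full precision carried).
Each pᵢ ln pᵢ term: 0.137056×(-1.987367)=-0.272380, 0.137056×(-1.987367)=-0.272380, 0.111675×(-2.192161)=-0.244810, 0.096447×(-2.338765)=-0.225566, 0.162437×(-1.817468)=-0.295223, 0.121827×(-2.105150)=-0.256465, 0.126904×(-2.064328)=-0.261971, 0.106599×(-2.238681)=-0.238641.
Sum = -2.067436, so H' = 2.0674.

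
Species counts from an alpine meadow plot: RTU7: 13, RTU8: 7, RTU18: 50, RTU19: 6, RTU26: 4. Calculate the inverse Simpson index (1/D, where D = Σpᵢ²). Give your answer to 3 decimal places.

Total N = 13+7+50+6+4 = 80, so the proportions are 0.1625, 0.0875, 0.625, 0.075, 0.05 (working shown to 6 dp, full precision carried).
D = 0.1625² + 0.0875² + 0.625² + 0.075² + 0.05² = 0.026406 + 0.007656 + 0.390625 + 0.005625 + 0.002500 = 0.432812.
So 1/D = 2.31047, i.e. 2.310 to 3 decimal places.

2.310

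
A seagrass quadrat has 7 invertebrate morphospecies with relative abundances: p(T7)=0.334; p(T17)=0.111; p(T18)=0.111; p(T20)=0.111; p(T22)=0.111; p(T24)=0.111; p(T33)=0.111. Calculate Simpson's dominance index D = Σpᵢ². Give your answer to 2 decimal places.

D = 0.334² + 0.111² + 0.111² + 0.111² + 0.111² + 0.111² + 0.111² = 0.1116 + 0.0123 + 0.0123 + 0.0123 + 0.0123 + 0.0123 + 0.0123 = 0.1855 (working shown to 4 dp, full precision carried).
To 2 decimal places, D = 0.19.

0.19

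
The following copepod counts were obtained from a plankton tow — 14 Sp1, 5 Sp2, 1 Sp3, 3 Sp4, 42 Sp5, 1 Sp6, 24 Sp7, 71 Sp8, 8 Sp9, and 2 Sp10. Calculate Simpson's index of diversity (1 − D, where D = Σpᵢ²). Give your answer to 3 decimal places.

0.737

Total N = 14+5+1+3+42+1+24+71+8+2 = 171, so the proportions are 0.08187, 0.02924, 0.00585, 0.01754, 0.24561, 0.00585, 0.14035, 0.4152, 0.04678, 0.0117 (working shown to 5 dp, full precision carried).
D = 0.08187² + 0.02924² + 0.00585² + 0.01754² + 0.24561² + 0.00585² + 0.14035² + 0.4152² + 0.04678² + 0.0117² = 0.00670 + 0.00085 + 0.00003 + 0.00031 + 0.06033 + 0.00003 + 0.01970 + 0.17239 + 0.00219 + 0.00014 = 0.26268.
So 1 − D = 0.73732, i.e. 0.737 to 3 decimal places.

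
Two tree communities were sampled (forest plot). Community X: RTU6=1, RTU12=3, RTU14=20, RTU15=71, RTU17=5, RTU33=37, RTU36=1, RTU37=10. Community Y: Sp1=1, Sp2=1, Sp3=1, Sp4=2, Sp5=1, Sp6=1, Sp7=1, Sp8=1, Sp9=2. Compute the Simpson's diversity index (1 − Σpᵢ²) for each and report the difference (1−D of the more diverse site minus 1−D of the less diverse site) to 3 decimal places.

0.193

Community X: N=148, proportions 0.00676, 0.02027, 0.13514, 0.47973, 0.03378, 0.25, 0.00676, 0.06757, giving 1−D = 0.68289 (working shown to 5 dp, full precision carried).
Community Y: N=11, proportions 0.09091, 0.09091, 0.09091, 0.18182, 0.09091, 0.09091, 0.09091, 0.09091, 0.18182, giving 1−D = 0.87603.
Difference = |0.68289 − 0.87603| = 0.19314, i.e. 0.193 to 3 decimal places.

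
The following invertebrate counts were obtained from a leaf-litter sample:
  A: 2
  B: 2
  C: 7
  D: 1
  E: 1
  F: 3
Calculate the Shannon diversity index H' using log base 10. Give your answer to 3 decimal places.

Total N = 2+2+7+1+1+3 = 16, so the proportions are 0.125, 0.125, 0.4375, 0.0625, 0.0625, 0.1875 (working shown to 5 dp, full precision carried).
Each pᵢ log₁₀ pᵢ term: 0.125×(-0.90309)=-0.11289, 0.125×(-0.90309)=-0.11289, 0.4375×(-0.35902)=-0.15707, 0.0625×(-1.20412)=-0.07526, 0.0625×(-1.20412)=-0.07526, 0.1875×(-0.72700)=-0.13631.
Sum = -0.66967, so H' = 0.670.

0.670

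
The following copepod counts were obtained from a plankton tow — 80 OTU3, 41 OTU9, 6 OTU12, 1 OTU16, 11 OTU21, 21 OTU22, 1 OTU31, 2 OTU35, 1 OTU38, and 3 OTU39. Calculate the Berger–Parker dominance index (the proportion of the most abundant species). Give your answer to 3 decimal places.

Total N = 80+41+6+1+11+21+1+2+1+3 = 167, so the proportions are 0.47904, 0.24551, 0.03593, 0.00599, 0.06587, 0.12575, 0.00599, 0.01198, 0.00599, 0.01796 (working shown to 5 dp, full precision carried).
The largest proportion is 0.47904, i.e. d = 0.479 to 3 decimal places.

0.479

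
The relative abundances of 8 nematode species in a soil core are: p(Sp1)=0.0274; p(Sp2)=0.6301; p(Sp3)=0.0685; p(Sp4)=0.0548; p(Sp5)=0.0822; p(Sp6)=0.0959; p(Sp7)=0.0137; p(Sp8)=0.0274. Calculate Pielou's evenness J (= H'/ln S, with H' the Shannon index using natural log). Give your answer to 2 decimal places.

0.63

H' = −Σ pᵢ ln pᵢ = −((-0.0986) + (-0.2910) + (-0.1836) + (-0.1591) + (-0.2054) + (-0.2248) + (-0.0588) + (-0.0986)) = 1.3199 (working shown to 4 dp, full precision carried).
With S = 8 species, ln S = 2.0794, so J = 1.3199/2.0794 = 0.6348, i.e. 0.63 to 2 decimal places.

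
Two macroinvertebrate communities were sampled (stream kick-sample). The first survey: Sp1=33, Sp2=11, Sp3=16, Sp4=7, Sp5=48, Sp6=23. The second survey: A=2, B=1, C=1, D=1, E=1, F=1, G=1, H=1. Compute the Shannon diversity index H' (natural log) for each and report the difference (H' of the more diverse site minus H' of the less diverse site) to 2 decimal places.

0.43

The first survey: N=138, proportions 0.23913, 0.07971, 0.11594, 0.05072, 0.34783, 0.16667, giving H' = 1.61074 (working shown to 5 dp, full precision carried).
The second survey: N=9, proportions 0.22222, 0.11111, 0.11111, 0.11111, 0.11111, 0.11111, 0.11111, 0.11111, giving H' = 2.04319.
Difference = |1.61074 − 2.04319| = 0.43245, i.e. 0.43 to 2 decimal places.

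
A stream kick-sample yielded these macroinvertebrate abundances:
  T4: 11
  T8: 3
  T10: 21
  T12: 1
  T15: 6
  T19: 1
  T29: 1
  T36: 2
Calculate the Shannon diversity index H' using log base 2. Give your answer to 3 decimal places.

2.207

Total N = 11+3+21+1+6+1+1+2 = 46, so the proportions are 0.23913, 0.06522, 0.45652, 0.02174, 0.13043, 0.02174, 0.02174, 0.04348 (working shown to 5 dp, full precision carried).
Each pᵢ log₂ pᵢ term: 0.23913×(-2.06413)=-0.49360, 0.06522×(-3.93860)=-0.25687, 0.45652×(-1.13124)=-0.51644, 0.02174×(-5.52356)=-0.12008, 0.13043×(-2.93860)=-0.38330, 0.02174×(-5.52356)=-0.12008, 0.02174×(-5.52356)=-0.12008, 0.04348×(-4.52356)=-0.19668.
Sum = -2.20710, so H' = 2.207.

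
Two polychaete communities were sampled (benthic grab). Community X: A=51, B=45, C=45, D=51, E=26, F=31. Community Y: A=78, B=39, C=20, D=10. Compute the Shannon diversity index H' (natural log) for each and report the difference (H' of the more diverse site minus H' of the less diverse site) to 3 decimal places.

Community X: N=249, proportions 0.204819, 0.180723, 0.180723, 0.204819, 0.104418, 0.124498, giving H' = 1.763196 (working shown to 6 dp, full precision carried).
Community Y: N=147, proportions 0.530612, 0.265306, 0.136054, 0.068027, giving H' = 1.142523.
Difference = |1.763196 − 1.142523| = 0.620673, i.e. 0.621 to 3 decimal places.

0.621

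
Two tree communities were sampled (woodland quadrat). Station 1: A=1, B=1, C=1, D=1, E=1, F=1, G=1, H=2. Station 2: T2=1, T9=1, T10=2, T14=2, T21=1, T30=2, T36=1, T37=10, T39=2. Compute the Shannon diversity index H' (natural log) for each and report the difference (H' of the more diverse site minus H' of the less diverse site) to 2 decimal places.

Station 1: N=9, proportions 0.1111, 0.1111, 0.1111, 0.1111, 0.1111, 0.1111, 0.1111, 0.2222, giving H' = 2.0432 (working shown to 4 dp, full precision carried).
Station 2: N=22, proportions 0.0455, 0.0455, 0.0909, 0.0909, 0.0455, 0.0909, 0.0455, 0.4545, 0.0909, giving H' = 1.7924.
Difference = |2.0432 − 1.7924| = 0.2508, i.e. 0.25 to 2 decimal places.

0.25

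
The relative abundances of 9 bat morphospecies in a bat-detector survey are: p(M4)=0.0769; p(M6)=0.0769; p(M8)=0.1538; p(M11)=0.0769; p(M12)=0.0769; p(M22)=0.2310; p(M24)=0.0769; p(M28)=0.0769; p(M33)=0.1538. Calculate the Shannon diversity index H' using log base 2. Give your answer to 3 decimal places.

3.027

Each pᵢ log₂ pᵢ term (working shown to 5 dp, full precision carried): 0.0769×(-3.70087)=-0.28460, 0.0769×(-3.70087)=-0.28460, 0.1538×(-2.70087)=-0.41539, 0.0769×(-3.70087)=-0.28460, 0.0769×(-3.70087)=-0.28460, 0.231×(-2.11404)=-0.48834, 0.0769×(-3.70087)=-0.28460, 0.0769×(-3.70087)=-0.28460, 0.1538×(-2.70087)=-0.41539.
Sum = -3.02671, so H' = 3.027.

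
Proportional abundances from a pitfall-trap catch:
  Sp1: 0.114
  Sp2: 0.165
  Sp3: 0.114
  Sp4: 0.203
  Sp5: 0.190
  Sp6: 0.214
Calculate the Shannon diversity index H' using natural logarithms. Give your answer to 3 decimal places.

1.762

Each pᵢ ln pᵢ term (working shown to 5 dp, full precision carried): 0.114×(-2.17156)=-0.24756, 0.165×(-1.80181)=-0.29730, 0.114×(-2.17156)=-0.24756, 0.203×(-1.59455)=-0.32369, 0.19×(-1.66073)=-0.31554, 0.214×(-1.54178)=-0.32994.
Sum = -1.76159, so H' = 1.762.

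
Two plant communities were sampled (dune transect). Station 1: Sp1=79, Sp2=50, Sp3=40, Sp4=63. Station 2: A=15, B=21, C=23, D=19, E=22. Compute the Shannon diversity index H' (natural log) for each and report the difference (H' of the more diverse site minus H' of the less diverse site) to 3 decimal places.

Station 1: N=232, proportions 0.34052, 0.21552, 0.17241, 0.27155, giving H' = 1.35467 (working shown to 5 dp, full precision carried).
Station 2: N=100, proportions 0.15, 0.21, 0.23, 0.19, 0.22, giving H' = 1.59898.
Difference = |1.35467 − 1.59898| = 0.24431, i.e. 0.244 to 3 decimal places.

0.244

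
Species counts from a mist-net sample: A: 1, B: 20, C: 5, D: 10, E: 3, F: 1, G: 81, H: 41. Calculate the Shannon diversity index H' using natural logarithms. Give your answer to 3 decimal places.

Total N = 1+20+5+10+3+1+81+41 = 162, so the proportions are 0.00617, 0.12346, 0.03086, 0.06173, 0.01852, 0.00617, 0.5, 0.25309 (working shown to 5 dp, full precision carried).
Each pᵢ ln pᵢ term: 0.00617×(-5.08760)=-0.03140, 0.12346×(-2.09186)=-0.25825, 0.03086×(-3.47816)=-0.10735, 0.06173×(-2.78501)=-0.17191, 0.01852×(-3.98898)=-0.07387, 0.00617×(-5.08760)=-0.03140, 0.5×(-0.69315)=-0.34657, 0.25309×(-1.37402)=-0.34775.
Sum = -1.36852, so H' = 1.369.

1.369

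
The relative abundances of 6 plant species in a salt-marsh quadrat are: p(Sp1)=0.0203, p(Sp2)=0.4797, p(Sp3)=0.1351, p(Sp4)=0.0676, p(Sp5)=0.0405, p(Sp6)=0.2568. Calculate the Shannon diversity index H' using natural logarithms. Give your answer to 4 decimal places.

1.3630

Each pᵢ ln pᵢ term (working shown to 6 dp, full precision carried): 0.0203×(-3.897134)=-0.079112, 0.4797×(-0.734594)=-0.352385, 0.1351×(-2.001740)=-0.270435, 0.0676×(-2.694147)=-0.182124, 0.0405×(-3.206453)=-0.129861, 0.2568×(-1.359458)=-0.349109.
Sum = -1.363026, so H' = 1.3630.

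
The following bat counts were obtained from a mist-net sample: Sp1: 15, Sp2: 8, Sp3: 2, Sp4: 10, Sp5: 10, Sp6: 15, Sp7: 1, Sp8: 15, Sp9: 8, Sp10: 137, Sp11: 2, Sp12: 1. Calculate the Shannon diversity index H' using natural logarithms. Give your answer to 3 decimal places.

1.492

Total N = 15+8+2+10+10+15+1+15+8+137+2+1 = 224, so the proportions are 0.06696, 0.03571, 0.00893, 0.04464, 0.04464, 0.06696, 0.00446, 0.06696, 0.03571, 0.61161, 0.00893, 0.00446 (working shown to 5 dp, full precision carried).
Each pᵢ ln pᵢ term: 0.06696×(-2.70360)=-0.18104, 0.03571×(-3.33220)=-0.11901, 0.00893×(-4.71850)=-0.04213, 0.04464×(-3.10906)=-0.13880, 0.04464×(-3.10906)=-0.13880, 0.06696×(-2.70360)=-0.18104, 0.00446×(-5.41165)=-0.02416, 0.06696×(-2.70360)=-0.18104, 0.03571×(-3.33220)=-0.11901, 0.61161×(-0.49167)=-0.30071, 0.00893×(-4.71850)=-0.04213, 0.00446×(-5.41165)=-0.02416.
Sum = -1.49203, so H' = 1.492.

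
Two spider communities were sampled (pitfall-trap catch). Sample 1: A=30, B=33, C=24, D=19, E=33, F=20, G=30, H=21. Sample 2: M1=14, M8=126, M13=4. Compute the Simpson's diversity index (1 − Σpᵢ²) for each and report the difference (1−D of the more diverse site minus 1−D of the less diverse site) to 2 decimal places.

0.65

Sample 1: N=210, proportions 0.1429, 0.1571, 0.1143, 0.0905, 0.1571, 0.0952, 0.1429, 0.1, giving 1−D = 0.8695 (working shown to 4 dp, full precision carried).
Sample 2: N=144, proportions 0.0972, 0.875, 0.0278, giving 1−D = 0.2242.
Difference = |0.8695 − 0.2242| = 0.6453, i.e. 0.65 to 2 decimal places.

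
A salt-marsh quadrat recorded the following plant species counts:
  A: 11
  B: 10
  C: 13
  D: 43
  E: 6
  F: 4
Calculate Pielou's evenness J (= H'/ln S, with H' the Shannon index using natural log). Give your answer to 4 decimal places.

0.8196

Total N = 11+10+13+43+6+4 = 87, so the proportions are 0.126437, 0.114943, 0.149425, 0.494253, 0.068966, 0.045977 (working shown to 6 dp, full precision carried).
H' = −Σ pᵢ ln pᵢ = −((-0.261473) + (-0.248658) + (-0.284051) + (-0.348304) + (-0.184424) + (-0.141591)) = 1.468501.
With S = 6 species, ln S = 1.791759, so J = 1.468501/1.791759 = 0.819586, i.e. 0.8196 to 4 decimal places.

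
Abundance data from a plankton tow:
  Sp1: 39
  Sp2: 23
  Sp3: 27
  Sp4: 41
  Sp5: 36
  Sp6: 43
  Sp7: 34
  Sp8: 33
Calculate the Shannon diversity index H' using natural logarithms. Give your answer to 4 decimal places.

Total N = 39+23+27+41+36+43+34+33 = 276, so the proportions are 0.141304, 0.083333, 0.097826, 0.148551, 0.130435, 0.155797, 0.123188, 0.119565 (working shown to 6 dp, full precision carried).
Each pᵢ ln pᵢ term: 0.141304×(-1.956839)=-0.276510, 0.083333×(-2.484907)=-0.207076, 0.097826×(-2.324564)=-0.227403, 0.148551×(-1.906829)=-0.283261, 0.130435×(-2.036882)=-0.265680, 0.155797×(-1.859201)=-0.289658, 0.123188×(-2.094040)=-0.257961, 0.119565×(-2.123893)=-0.253944.
Sum = -2.061493, so H' = 2.0615.

2.0615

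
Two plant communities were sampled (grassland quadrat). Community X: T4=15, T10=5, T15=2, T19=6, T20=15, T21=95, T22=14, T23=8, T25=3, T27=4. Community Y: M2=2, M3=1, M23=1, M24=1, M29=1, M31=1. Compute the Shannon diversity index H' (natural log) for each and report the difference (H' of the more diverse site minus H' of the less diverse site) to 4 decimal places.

0.2015

Community X: N=167, proportions 0.08982, 0.02994, 0.011976, 0.035928, 0.08982, 0.568862, 0.083832, 0.047904, 0.017964, 0.023952, giving H' = 1.546334 (working shown to 6 dp, full precision carried).
Community Y: N=7, proportions 0.285714, 0.142857, 0.142857, 0.142857, 0.142857, 0.142857, giving H' = 1.747868.
Difference = |1.546334 − 1.747868| = 0.201534, i.e. 0.2015 to 4 decimal places.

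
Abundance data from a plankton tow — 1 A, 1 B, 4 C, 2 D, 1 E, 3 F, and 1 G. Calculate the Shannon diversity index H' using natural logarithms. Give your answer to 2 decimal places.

1.78

Total N = 1+1+4+2+1+3+1 = 13, so the proportions are 0.0769, 0.0769, 0.3077, 0.1538, 0.0769, 0.2308, 0.0769 (working shown to 4 dp, full precision carried).
Each pᵢ ln pᵢ term: 0.0769×(-2.5649)=-0.1973, 0.0769×(-2.5649)=-0.1973, 0.3077×(-1.1787)=-0.3627, 0.1538×(-1.8718)=-0.2880, 0.0769×(-2.5649)=-0.1973, 0.2308×(-1.4663)=-0.3384, 0.0769×(-2.5649)=-0.1973.
Sum = -1.7782, so H' = 1.78.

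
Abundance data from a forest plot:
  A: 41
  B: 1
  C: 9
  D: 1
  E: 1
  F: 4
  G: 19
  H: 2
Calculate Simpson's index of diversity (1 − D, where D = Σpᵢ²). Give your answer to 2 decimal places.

Total N = 41+1+9+1+1+4+19+2 = 78, so the proportions are 0.5256, 0.0128, 0.1154, 0.0128, 0.0128, 0.0513, 0.2436, 0.0256 (working shown to 4 dp, full precision carried).
D = 0.5256² + 0.0128² + 0.1154² + 0.0128² + 0.0128² + 0.0513² + 0.2436² + 0.0256² = 0.2763 + 0.0002 + 0.0133 + 0.0002 + 0.0002 + 0.0026 + 0.0593 + 0.0007 = 0.3527.
So 1 − D = 0.6473, i.e. 0.65 to 2 decimal places.

0.65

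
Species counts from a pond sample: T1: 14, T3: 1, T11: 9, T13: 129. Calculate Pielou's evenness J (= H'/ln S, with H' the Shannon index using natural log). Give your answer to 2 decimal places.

0.41

Total N = 14+1+9+129 = 153, so the proportions are 0.0915, 0.0065, 0.0588, 0.8431 (working shown to 4 dp, full precision carried).
H' = −Σ pᵢ ln pᵢ = −((-0.2188) + (-0.0329) + (-0.1667) + (-0.1439)) = 0.5622.
With S = 4 species, ln S = 1.3863, so J = 0.5622/1.3863 = 0.4056, i.e. 0.41 to 2 decimal places.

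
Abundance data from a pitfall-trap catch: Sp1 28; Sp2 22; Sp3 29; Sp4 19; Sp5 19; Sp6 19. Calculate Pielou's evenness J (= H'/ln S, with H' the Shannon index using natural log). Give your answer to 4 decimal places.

Total N = 28+22+29+19+19+19 = 136, so the proportions are 0.205882, 0.161765, 0.213235, 0.139706, 0.139706, 0.139706 (working shown to 6 dp, full precision carried).
H' = −Σ pᵢ ln pᵢ = −((-0.325387) + (-0.294673) + (-0.329525) + (-0.274971) + (-0.274971) + (-0.274971)) = 1.774499.
With S = 6 species, ln S = 1.791759, so J = 1.774499/1.791759 = 0.990366, i.e. 0.9904 to 4 decimal places.

0.9904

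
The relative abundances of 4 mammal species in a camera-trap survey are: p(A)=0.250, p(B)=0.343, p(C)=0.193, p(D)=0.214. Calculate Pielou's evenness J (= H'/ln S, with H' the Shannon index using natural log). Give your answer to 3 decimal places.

0.982

H' = −Σ pᵢ ln pᵢ = −((-0.34657) + (-0.36702) + (-0.31750) + (-0.32994)) = 1.36103 (working shown to 5 dp, full precision carried).
With S = 4 species, ln S = 1.38629, so J = 1.36103/1.38629 = 0.98178, i.e. 0.982 to 3 decimal places.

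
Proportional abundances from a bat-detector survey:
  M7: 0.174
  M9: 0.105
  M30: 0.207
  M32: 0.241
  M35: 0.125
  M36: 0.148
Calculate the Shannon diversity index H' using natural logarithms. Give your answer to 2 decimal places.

Each pᵢ ln pᵢ term (working shown to 4 dp, full precision carried): 0.174×(-1.7487)=-0.3043, 0.105×(-2.2538)=-0.2366, 0.207×(-1.5750)=-0.3260, 0.241×(-1.4230)=-0.3429, 0.125×(-2.0794)=-0.2599, 0.148×(-1.9105)=-0.2828.
Sum = -1.7526, so H' = 1.75.

1.75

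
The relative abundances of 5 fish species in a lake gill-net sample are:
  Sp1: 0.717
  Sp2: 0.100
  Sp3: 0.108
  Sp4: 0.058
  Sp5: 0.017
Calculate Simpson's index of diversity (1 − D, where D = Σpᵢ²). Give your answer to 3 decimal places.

D = 0.717² + 0.1² + 0.108² + 0.058² + 0.017² = 0.51409 + 0.01000 + 0.01166 + 0.00336 + 0.00029 = 0.53941 (working shown to 5 dp, full precision carried).
So 1 − D = 0.46059, i.e. 0.461 to 3 decimal places.

0.461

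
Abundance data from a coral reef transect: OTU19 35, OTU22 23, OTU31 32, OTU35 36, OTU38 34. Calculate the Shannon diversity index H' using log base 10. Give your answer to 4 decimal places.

Total N = 35+23+32+36+34 = 160, so the proportions are 0.21875, 0.14375, 0.2, 0.225, 0.2125 (working shown to 6 dp, full precision carried).
Each pᵢ log₁₀ pᵢ term: 0.21875×(-0.660052)=-0.144386, 0.14375×(-0.842392)=-0.121094, 0.2×(-0.698970)=-0.139794, 0.225×(-0.647817)=-0.145759, 0.2125×(-0.672641)=-0.142936.
Sum = -0.693969, so H' = 0.6940.

0.6940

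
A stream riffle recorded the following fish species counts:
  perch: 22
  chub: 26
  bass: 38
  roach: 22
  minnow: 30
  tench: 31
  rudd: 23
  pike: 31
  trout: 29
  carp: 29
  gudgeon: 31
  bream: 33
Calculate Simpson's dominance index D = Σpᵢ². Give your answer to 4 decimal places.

Total N = 22+26+38+22+30+31+23+31+29+29+31+33 = 345, so the proportions are 0.063768, 0.075362, 0.110145, 0.063768, 0.086957, 0.089855, 0.066667, 0.089855, 0.084058, 0.084058, 0.089855, 0.095652 (working shown to 6 dp, full precision carried).
D = 0.063768² + 0.075362² + 0.110145² + 0.063768² + 0.086957² + 0.089855² + 0.066667² + 0.089855² + 0.084058² + 0.084058² + 0.089855² + 0.095652² = 0.004066 + 0.005679 + 0.012132 + 0.004066 + 0.007561 + 0.008074 + 0.004444 + 0.008074 + 0.007066 + 0.007066 + 0.008074 + 0.009149 = 0.085453.
To 4 decimal places, D = 0.0855.

0.0855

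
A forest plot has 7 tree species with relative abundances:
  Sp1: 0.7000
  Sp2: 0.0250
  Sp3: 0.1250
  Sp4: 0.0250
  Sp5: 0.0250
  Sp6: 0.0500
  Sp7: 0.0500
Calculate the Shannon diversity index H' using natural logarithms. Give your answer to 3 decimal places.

1.086

Each pᵢ ln pᵢ term (working shown to 5 dp, full precision carried): 0.7×(-0.35667)=-0.24967, 0.025×(-3.68888)=-0.09222, 0.125×(-2.07944)=-0.25993, 0.025×(-3.68888)=-0.09222, 0.025×(-3.68888)=-0.09222, 0.05×(-2.99573)=-0.14979, 0.05×(-2.99573)=-0.14979.
Sum = -1.08584, so H' = 1.086.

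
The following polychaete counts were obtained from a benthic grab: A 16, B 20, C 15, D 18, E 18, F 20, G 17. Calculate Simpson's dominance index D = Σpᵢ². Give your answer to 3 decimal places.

Total N = 16+20+15+18+18+20+17 = 124, so the proportions are 0.12903, 0.16129, 0.12097, 0.14516, 0.14516, 0.16129, 0.1371 (working shown to 5 dp, full precision carried).
D = 0.12903² + 0.16129² + 0.12097² + 0.14516² + 0.14516² + 0.16129² + 0.1371² = 0.01665 + 0.02601 + 0.01463 + 0.02107 + 0.02107 + 0.02601 + 0.01880 = 0.14425.
To 3 decimal places, D = 0.144.

0.144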